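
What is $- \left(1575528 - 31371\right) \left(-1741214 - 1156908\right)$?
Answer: $4475155373154$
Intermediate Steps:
$- \left(1575528 - 31371\right) \left(-1741214 - 1156908\right) = - 1544157 \left(-2898122\right) = \left(-1\right) \left(-4475155373154\right) = 4475155373154$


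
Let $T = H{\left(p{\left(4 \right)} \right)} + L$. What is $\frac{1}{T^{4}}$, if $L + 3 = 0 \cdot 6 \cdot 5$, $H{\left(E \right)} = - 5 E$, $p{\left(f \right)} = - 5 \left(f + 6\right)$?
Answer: $\frac{1}{3722098081} \approx 2.6867 \cdot 10^{-10}$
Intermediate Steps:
$p{\left(f \right)} = -30 - 5 f$ ($p{\left(f \right)} = - 5 \left(6 + f\right) = -30 - 5 f$)
$L = -3$ ($L = -3 + 0 \cdot 6 \cdot 5 = -3 + 0 \cdot 5 = -3 + 0 = -3$)
$T = 247$ ($T = - 5 \left(-30 - 20\right) - 3 = \left(-5\right) \left(-50\right) - 3 = 250 - 3 = 247$)
$\frac{1}{T^{4}} = \frac{1}{247^{4}} = \frac{1}{3722098081}$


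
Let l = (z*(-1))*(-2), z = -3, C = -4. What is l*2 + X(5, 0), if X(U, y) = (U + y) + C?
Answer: -11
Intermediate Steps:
X(U, y) = -4 + U + y (X(U, y) = (U + y) - 4 = -4 + U + y)
l = -6 (l = -3*(-1)*(-2) = 3*(-2) = -6)
l*2 + X(5, 0) = -6*2 + (-4 + 5 + 0) = -12 + 1 = -11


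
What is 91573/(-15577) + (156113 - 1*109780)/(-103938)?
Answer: -10239643615/1619042226 ≈ -6.3245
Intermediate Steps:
91573/(-15577) + (156113 - 1*109780)/(-103938) = 91573*(-1/15577) + (156113 - 109780)*(-1/103938) = -91573/15577 + 46333*(-1/103938) = -91573/15577 - 46333/103938 = -10239643615/1619042226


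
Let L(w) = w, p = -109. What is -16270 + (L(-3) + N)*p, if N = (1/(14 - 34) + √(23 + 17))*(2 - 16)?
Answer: -160193/10 + 3052*√10 ≈ -6368.0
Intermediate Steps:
N = 7/10 - 28*√10 (N = (1/(-20) + √40)*(-14) = (-1/20 + 2*√10)*(-14) = 7/10 - 28*√10 ≈ -87.844)
-16270 + (L(-3) + N)*p = -16270 + (-3 + (7/10 - 28*√10))*(-109) = -16270 + (-23/10 - 28*√10)*(-109) = -16270 + (2507/10 + 3052*√10) = -160193/10 + 3052*√10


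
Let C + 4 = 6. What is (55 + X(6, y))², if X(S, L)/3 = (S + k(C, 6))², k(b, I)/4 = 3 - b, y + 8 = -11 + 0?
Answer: 126025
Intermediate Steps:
C = 2 (C = -4 + 6 = 2)
y = -19 (y = -8 + (-11 + 0) = -8 - 11 = -19)
k(b, I) = 12 - 4*b (k(b, I) = 4*(3 - b) = 12 - 4*b)
X(S, L) = 3*(4 + S)² (X(S, L) = 3*(S + (12 - 4*2))² = 3*(S + (12 - 8))² = 3*(S + 4)² = 3*(4 + S)²)
(55 + X(6, y))² = (55 + 3*(4 + 6)²)² = (55 + 3*10²)² = (55 + 3*100)² = (55 + 300)² = 355² = 126025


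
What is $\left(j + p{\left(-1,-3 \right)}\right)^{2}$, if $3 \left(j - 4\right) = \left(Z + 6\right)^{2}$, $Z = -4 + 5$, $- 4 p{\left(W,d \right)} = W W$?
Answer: $\frac{58081}{144} \approx 403.34$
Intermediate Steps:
$p{\left(W,d \right)} = - \frac{W^{2}}{4}$ ($p{\left(W,d \right)} = - \frac{W W}{4} = - \frac{W^{2}}{4}$)
$Z = 1$
$j = \frac{61}{3}$ ($j = 4 + \frac{\left(1 + 6\right)^{2}}{3} = 4 + \frac{7^{2}}{3} = 4 + \frac{1}{3} \cdot 49 = 4 + \frac{49}{3} = \frac{61}{3} \approx 20.333$)
$\left(j + p{\left(-1,-3 \right)}\right)^{2} = \left(\frac{61}{3} - \frac{\left(-1\right)^{2}}{4}\right)^{2} = \left(\frac{61}{3} - \frac{1}{4}\right)^{2} = \left(\frac{241}{12}\right)^{2} = \frac{58081}{144}$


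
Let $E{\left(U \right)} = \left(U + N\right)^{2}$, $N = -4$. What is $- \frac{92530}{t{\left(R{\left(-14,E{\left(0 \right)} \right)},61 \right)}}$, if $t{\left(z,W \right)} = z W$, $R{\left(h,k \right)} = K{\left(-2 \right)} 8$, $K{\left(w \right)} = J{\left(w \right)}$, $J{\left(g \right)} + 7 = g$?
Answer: $\frac{46265}{2196} \approx 21.068$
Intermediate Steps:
$J{\left(g \right)} = -7 + g$
$E{\left(U \right)} = \left(-4 + U\right)^{2}$ ($E{\left(U \right)} = \left(U - 4\right)^{2} = \left(-4 + U\right)^{2}$)
$K{\left(w \right)} = -7 + w$
$R{\left(h,k \right)} = -72$ ($R{\left(h,k \right)} = \left(-7 - 2\right) 8 = \left(-9\right) 8 = -72$)
$t{\left(z,W \right)} = W z$
$- \frac{92530}{t{\left(R{\left(-14,E{\left(0 \right)} \right)},61 \right)}} = - \frac{92530}{61 \left(-72\right)} = - \frac{92530}{-4392} = \left(-92530\right) \left(- \frac{1}{4392}\right) = \frac{46265}{2196}$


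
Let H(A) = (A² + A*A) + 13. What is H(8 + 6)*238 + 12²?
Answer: 96534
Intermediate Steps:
H(A) = 13 + 2*A² (H(A) = (A² + A²) + 13 = 2*A² + 13 = 13 + 2*A²)
H(8 + 6)*238 + 12² = (13 + 2*(8 + 6)²)*238 + 12² = (13 + 2*14²)*238 + 144 = (13 + 2*196)*238 + 144 = (13 + 392)*238 + 144 = 405*238 + 144 = 96390 + 144 = 96534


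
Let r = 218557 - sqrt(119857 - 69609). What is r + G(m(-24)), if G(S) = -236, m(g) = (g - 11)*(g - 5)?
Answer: 218321 - 2*sqrt(12562) ≈ 2.1810e+5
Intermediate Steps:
m(g) = (-11 + g)*(-5 + g)
r = 218557 - 2*sqrt(12562) (r = 218557 - sqrt(50248) = 218557 - 2*sqrt(12562) ≈ 2.1833e+5)
r + G(m(-24)) = (218557 - 2*sqrt(12562)) - 236 = 218321 - 2*sqrt(12562)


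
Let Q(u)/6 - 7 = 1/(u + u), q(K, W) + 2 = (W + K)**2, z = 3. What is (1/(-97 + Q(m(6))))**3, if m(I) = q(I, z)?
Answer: -493039/81859569688 ≈ -6.0230e-6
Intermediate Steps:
q(K, W) = -2 + (K + W)**2 (q(K, W) = -2 + (W + K)**2 = -2 + (K + W)**2)
m(I) = -2 + (3 + I)**2 (m(I) = -2 + (I + 3)**2 = -2 + (3 + I)**2)
Q(u) = 42 + 3/u (Q(u) = 42 + 6/(u + u) = 42 + 6/((2*u)) = 42 + 6*(1/(2*u)) = 42 + 3/u)
(1/(-97 + Q(m(6))))**3 = (1/(-97 + (42 + 3/(-2 + (3 + 6)**2))))**3 = (1/(-97 + (42 + 3/(-2 + 9**2))))**3 = (1/(-97 + (42 + 3/(-2 + 81))))**3 = (1/(-97 + (42 + 3/79)))**3 = (1/(-97 + 3321/79))**3 = (1/(-4342/79))**3 = (-79/4342)**3 = -493039/81859569688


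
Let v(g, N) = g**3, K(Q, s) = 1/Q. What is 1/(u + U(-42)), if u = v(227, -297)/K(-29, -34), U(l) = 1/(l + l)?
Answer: -84/28494094189 ≈ -2.9480e-9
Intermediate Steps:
U(l) = 1/(2*l)
u = -339215407 (u = 227**3/(1/(-29)) = 11697083/(-1/29) = 11697083*(-29) = -339215407)
1/(u + U(-42)) = 1/(-339215407 + (1/2)/(-42)) = 1/(-339215407 + (1/2)*(-1/42)) = 1/(-339215407 - 1/84) = 1/(-28494094189/84) = -84/28494094189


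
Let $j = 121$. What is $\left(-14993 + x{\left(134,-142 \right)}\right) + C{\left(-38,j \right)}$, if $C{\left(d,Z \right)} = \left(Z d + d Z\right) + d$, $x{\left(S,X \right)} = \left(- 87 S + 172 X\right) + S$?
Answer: $-60175$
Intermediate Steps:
$x{\left(S,X \right)} = - 86 S + 172 X$
$C{\left(d,Z \right)} = d + 2 Z d$ ($C{\left(d,Z \right)} = \left(Z d + Z d\right) + d = 2 Z d + d = d + 2 Z d$)
$\left(-14993 + x{\left(134,-142 \right)}\right) + C{\left(-38,j \right)} = \left(-14993 + \left(\left(-86\right) 134 + 172 \left(-142\right)\right)\right) - 38 \left(1 + 2 \cdot 121\right) = \left(-14993 - 35948\right) - 38 \left(1 + 242\right) = \left(-14993 - 35948\right) - 9234 = -50941 - 9234 = -60175$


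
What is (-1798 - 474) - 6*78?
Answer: -2740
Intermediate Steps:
(-1798 - 474) - 6*78 = -2272 - 1*468 = -2272 - 468 = -2740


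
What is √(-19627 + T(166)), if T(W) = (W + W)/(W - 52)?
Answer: I*√63758661/57 ≈ 140.09*I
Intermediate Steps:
T(W) = 2*W/(-52 + W) (T(W) = (2*W)/(-52 + W) = 2*W/(-52 + W))
√(-19627 + T(166)) = √(-19627 + 2*166/(-52 + 166)) = √(-19627 + 2*166/114) = √(-19627 + 2*166*(1/114)) = √(-19627 + 166/57) = √(-1118573/57) = I*√63758661/57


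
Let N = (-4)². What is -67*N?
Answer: -1072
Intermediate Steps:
N = 16
-67*N = -67*16 = -1072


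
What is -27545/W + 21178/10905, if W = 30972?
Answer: 39505199/37527740 ≈ 1.0527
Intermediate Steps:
-27545/W + 21178/10905 = -27545/30972 + 21178/10905 = 39505199/37527740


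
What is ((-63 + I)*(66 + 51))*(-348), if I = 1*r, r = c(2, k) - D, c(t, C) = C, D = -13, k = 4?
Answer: 1872936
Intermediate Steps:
r = 17 (r = 4 - 1*(-13) = 4 + 13 = 17)
I = 17 (I = 1*17 = 17)
((-63 + I)*(66 + 51))*(-348) = ((-63 + 17)*(66 + 51))*(-348) = -46*117*(-348) = -5382*(-348) = 1872936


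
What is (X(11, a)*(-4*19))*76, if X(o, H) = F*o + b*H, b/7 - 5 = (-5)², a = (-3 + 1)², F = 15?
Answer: -5804880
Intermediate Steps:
a = 4 (a = (-2)² = 4)
b = 210 (b = 35 + 7*(-5)² = 35 + 7*25 = 35 + 175 = 210)
X(o, H) = 15*o + 210*H
(X(11, a)*(-4*19))*76 = ((15*11 + 210*4)*(-4*19))*76 = ((165 + 840)*(-76))*76 = (1005*(-76))*76 = -76380*76 = -5804880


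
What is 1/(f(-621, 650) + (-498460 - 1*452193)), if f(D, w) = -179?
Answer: -1/950832 ≈ -1.0517e-6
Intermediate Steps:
1/(f(-621, 650) + (-498460 - 1*452193)) = 1/(-179 + (-498460 - 1*452193)) = 1/(-179 + (-498460 - 452193)) = 1/(-179 - 950653) = 1/(-950832) = -1/950832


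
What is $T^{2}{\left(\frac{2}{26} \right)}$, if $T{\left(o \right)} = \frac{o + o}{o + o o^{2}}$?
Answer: $\frac{28561}{7225} \approx 3.9531$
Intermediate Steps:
$T{\left(o \right)} = \frac{2 o}{o + o^{3}}$
$T^{2}{\left(\frac{2}{26} \right)} = \left(\frac{2}{1 + \left(\frac{2}{26}\right)^{2}}\right)^{2} = \left(\frac{2}{1 + \left(2 \cdot \frac{1}{26}\right)^{2}}\right)^{2} = \left(\frac{2}{1 + \left(\frac{1}{13}\right)^{2}}\right)^{2} = \left(\frac{2}{1 + \frac{1}{169}}\right)^{2} = \left(\frac{2}{\frac{170}{169}}\right)^{2} = \left(2 \cdot \frac{169}{170}\right)^{2} = \left(\frac{169}{85}\right)^{2} = \frac{28561}{7225}$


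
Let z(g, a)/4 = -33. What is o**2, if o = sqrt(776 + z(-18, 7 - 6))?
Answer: 644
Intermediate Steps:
z(g, a) = -132 (z(g, a) = 4*(-33) = -132)
o = 2*sqrt(161) (o = sqrt(776 - 132) = sqrt(644) = 2*sqrt(161) ≈ 25.377)
o**2 = (2*sqrt(161))**2 = 644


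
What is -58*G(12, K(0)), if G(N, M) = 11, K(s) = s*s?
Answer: -638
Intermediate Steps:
K(s) = s²
-58*G(12, K(0)) = -58*11 = -638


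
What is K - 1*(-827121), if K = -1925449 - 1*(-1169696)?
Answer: 71368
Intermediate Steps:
K = -755753 (K = -1925449 + 1169696 = -755753)
K - 1*(-827121) = -755753 - 1*(-827121) = -755753 + 827121 = 71368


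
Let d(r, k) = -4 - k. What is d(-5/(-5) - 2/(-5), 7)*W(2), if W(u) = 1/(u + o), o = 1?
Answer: -11/3 ≈ -3.6667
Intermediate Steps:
W(u) = 1/(1 + u) (W(u) = 1/(u + 1) = 1/(1 + u))
d(-5/(-5) - 2/(-5), 7)*W(2) = (-4 - 1*7)/(1 + 2) = (-4 - 7)/3 = -11*⅓ = -11/3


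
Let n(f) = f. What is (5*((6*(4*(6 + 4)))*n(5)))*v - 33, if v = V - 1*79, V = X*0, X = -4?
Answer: -474033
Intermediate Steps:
V = 0 (V = -4*0 = 0)
v = -79 (v = 0 - 1*79 = 0 - 79 = -79)
(5*((6*(4*(6 + 4)))*n(5)))*v - 33 = (5*((6*(4*(6 + 4)))*5))*(-79) - 33 = (5*((6*(4*10))*5))*(-79) - 33 = (5*((6*40)*5))*(-79) - 33 = (5*(240*5))*(-79) - 33 = (5*1200)*(-79) - 33 = 6000*(-79) - 33 = -474000 - 33 = -474033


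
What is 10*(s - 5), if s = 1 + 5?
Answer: 10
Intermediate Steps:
s = 6
10*(s - 5) = 10*(6 - 5) = 10*1 = 10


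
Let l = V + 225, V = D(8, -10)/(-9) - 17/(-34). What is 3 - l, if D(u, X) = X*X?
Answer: -3805/18 ≈ -211.39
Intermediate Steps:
D(u, X) = X**2
V = -191/18 (V = (-10)**2/(-9) - 17/(-34) = 100*(-1/9) - 17*(-1/34) = -100/9 + 1/2 = -191/18 ≈ -10.611)
l = 3859/18 (l = -191/18 + 225 = 3859/18 ≈ 214.39)
3 - l = 3 - 1*3859/18 = 3 - 3859/18 = -3805/18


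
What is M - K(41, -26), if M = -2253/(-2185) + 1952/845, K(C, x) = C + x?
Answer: -4305194/369265 ≈ -11.659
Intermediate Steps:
M = 1233781/369265 (M = -2253*(-1/2185) + 1952*(1/845) = 2253/2185 + 1952/845 = 1233781/369265 ≈ 3.3412)
M - K(41, -26) = 1233781/369265 - (41 - 26) = 1233781/369265 - 1*15 = 1233781/369265 - 15 = -4305194/369265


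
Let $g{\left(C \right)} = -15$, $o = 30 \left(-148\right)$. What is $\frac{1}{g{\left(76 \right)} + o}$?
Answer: $- \frac{1}{4455} \approx -0.00022447$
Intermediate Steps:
$o = -4440$
$\frac{1}{g{\left(76 \right)} + o} = \frac{1}{-15 - 4440} = \frac{1}{-4455} = - \frac{1}{4455}$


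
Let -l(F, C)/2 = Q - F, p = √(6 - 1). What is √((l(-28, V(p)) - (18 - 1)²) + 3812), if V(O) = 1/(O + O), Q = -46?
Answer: √3559 ≈ 59.657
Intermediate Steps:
p = √5 ≈ 2.2361
V(O) = 1/(2*O)
l(F, C) = 92 + 2*F (l(F, C) = -2*(-46 - F) = 92 + 2*F)
√((l(-28, V(p)) - (18 - 1)²) + 3812) = √(((92 + 2*(-28)) - (18 - 1)²) + 3812) = √(((92 - 56) - 1*17²) + 3812) = √((36 - 1*289) + 3812) = √((36 - 289) + 3812) = √(-253 + 3812) = √3559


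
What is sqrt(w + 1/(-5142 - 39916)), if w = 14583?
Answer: sqrt(29606747272154)/45058 ≈ 120.76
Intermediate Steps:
sqrt(w + 1/(-5142 - 39916)) = sqrt(14583 + 1/(-5142 - 39916)) = sqrt(14583 + 1/(-45058)) = sqrt(14583 - 1/45058) = sqrt(657080813/45058) = sqrt(29606747272154)/45058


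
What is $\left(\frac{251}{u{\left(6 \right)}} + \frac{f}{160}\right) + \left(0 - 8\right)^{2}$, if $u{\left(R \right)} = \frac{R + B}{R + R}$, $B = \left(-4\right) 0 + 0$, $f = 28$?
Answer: $\frac{22647}{40} \approx 566.17$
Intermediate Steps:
$B = 0$ ($B = 0 + 0 = 0$)
$u{\left(R \right)} = \frac{1}{2}$ ($u{\left(R \right)} = \frac{R + 0}{R + R} = \frac{R}{2 R} = R \frac{1}{2 R} = \frac{1}{2}$)
$\left(\frac{251}{u{\left(6 \right)}} + \frac{f}{160}\right) + \left(0 - 8\right)^{2} = \left(251 \frac{1}{\frac{1}{2}} + \frac{28}{160}\right) + \left(0 - 8\right)^{2} = \left(251 \cdot 2 + 28 \cdot \frac{1}{160}\right) + \left(-8\right)^{2} = \left(502 + \frac{7}{40}\right) + 64 = \frac{20087}{40} + 64 = \frac{22647}{40}$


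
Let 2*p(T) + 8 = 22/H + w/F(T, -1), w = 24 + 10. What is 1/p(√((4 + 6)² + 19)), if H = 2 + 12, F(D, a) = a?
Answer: -14/283 ≈ -0.049470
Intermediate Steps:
w = 34
H = 14
p(T) = -283/14 (p(T) = -4 + (22/14 + 34/(-1))/2 = -4 + (22*(1/14) + 34*(-1))/2 = -4 + (11/7 - 34)/2 = -4 + (½)*(-227/7) = -4 - 227/14 = -283/14)
1/p(√((4 + 6)² + 19)) = 1/(-283/14) = -14/283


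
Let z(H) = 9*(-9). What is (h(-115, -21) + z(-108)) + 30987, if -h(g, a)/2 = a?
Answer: 30948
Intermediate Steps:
z(H) = -81
h(g, a) = -2*a
(h(-115, -21) + z(-108)) + 30987 = (-2*(-21) - 81) + 30987 = (42 - 81) + 30987 = -39 + 30987 = 30948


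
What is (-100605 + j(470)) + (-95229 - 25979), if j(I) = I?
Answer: -221343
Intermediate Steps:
(-100605 + j(470)) + (-95229 - 25979) = (-100605 + 470) + (-95229 - 25979) = -100135 - 121208 = -221343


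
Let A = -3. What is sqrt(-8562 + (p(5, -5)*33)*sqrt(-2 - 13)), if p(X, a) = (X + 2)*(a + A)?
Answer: sqrt(-8562 - 1848*I*sqrt(15)) ≈ 36.038 - 99.301*I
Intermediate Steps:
p(X, a) = (-3 + a)*(2 + X) (p(X, a) = (X + 2)*(a - 3) = (2 + X)*(-3 + a) = (-3 + a)*(2 + X))
sqrt(-8562 + (p(5, -5)*33)*sqrt(-2 - 13)) = sqrt(-8562 + ((-6 - 3*5 + 2*(-5) + 5*(-5))*33)*sqrt(-2 - 13)) = sqrt(-8562 + ((-6 - 15 - 10 - 25)*33)*sqrt(-15)) = sqrt(-8562 + (-56*33)*(I*sqrt(15))) = sqrt(-8562 - 1848*I*sqrt(15))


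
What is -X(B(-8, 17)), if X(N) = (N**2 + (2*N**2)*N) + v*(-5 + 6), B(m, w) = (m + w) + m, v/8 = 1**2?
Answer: -11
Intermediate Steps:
v = 8 (v = 8*1**2 = 8*1 = 8)
B(m, w) = w + 2*m
X(N) = 8 + N**2 + 2*N**3 (X(N) = (N**2 + (2*N**2)*N) + 8*(-5 + 6) = (N**2 + 2*N**3) + 8*1 = (N**2 + 2*N**3) + 8 = 8 + N**2 + 2*N**3)
-X(B(-8, 17)) = -(8 + (17 + 2*(-8))**2 + 2*(17 + 2*(-8))**3) = -(8 + (17 - 16)**2 + 2*(17 - 16)**3) = -(8 + 1**2 + 2*1**3) = -(8 + 1 + 2*1) = -(8 + 1 + 2) = -1*11 = -11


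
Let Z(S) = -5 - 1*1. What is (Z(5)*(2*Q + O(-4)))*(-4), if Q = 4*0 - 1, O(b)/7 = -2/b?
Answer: 36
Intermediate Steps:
O(b) = -14/b (O(b) = 7*(-2/b) = -14/b)
Q = -1 (Q = 0 - 1 = -1)
Z(S) = -6 (Z(S) = -5 - 1 = -6)
(Z(5)*(2*Q + O(-4)))*(-4) = -6*(2*(-1) - 14/(-4))*(-4) = -6*(-2 - 14*(-1/4))*(-4) = -6*(-2 + 7/2)*(-4) = -6*3/2*(-4) = -9*(-4) = 36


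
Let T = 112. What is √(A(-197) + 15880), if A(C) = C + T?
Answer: 9*√195 ≈ 125.68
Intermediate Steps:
A(C) = 112 + C (A(C) = C + 112 = 112 + C)
√(A(-197) + 15880) = √((112 - 197) + 15880) = √(-85 + 15880) = √15795 = 9*√195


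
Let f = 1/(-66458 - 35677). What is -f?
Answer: 1/102135 ≈ 9.7910e-6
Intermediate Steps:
f = -1/102135 (f = 1/(-102135) = -1/102135 ≈ -9.7910e-6)
-f = -1*(-1/102135) = 1/102135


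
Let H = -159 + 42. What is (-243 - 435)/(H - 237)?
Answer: 113/59 ≈ 1.9153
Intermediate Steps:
H = -117
(-243 - 435)/(H - 237) = (-243 - 435)/(-117 - 237) = -678/(-354) = -678*(-1/354) = 113/59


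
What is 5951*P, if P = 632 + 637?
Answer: 7551819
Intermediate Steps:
P = 1269
5951*P = 5951*1269 = 7551819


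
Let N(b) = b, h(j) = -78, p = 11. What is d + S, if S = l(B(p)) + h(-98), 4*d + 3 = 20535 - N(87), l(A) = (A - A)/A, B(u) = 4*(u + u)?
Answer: 20133/4 ≈ 5033.3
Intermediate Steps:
B(u) = 8*u (B(u) = 4*(2*u) = 8*u)
l(A) = 0 (l(A) = 0/A = 0)
d = 20445/4 (d = -¾ + (20535 - 1*87)/4 = -¾ + (20535 - 87)/4 = -¾ + (¼)*20448 = -¾ + 5112 = 20445/4 ≈ 5111.3)
S = -78 (S = 0 - 78 = -78)
d + S = 20445/4 - 78 = 20133/4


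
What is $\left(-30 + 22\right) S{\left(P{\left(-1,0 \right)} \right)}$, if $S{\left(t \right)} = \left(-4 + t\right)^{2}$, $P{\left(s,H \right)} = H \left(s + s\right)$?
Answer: $-128$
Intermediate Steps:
$P{\left(s,H \right)} = 2 H s$ ($P{\left(s,H \right)} = H 2 s = 2 H s$)
$\left(-30 + 22\right) S{\left(P{\left(-1,0 \right)} \right)} = \left(-30 + 22\right) \left(-4 + 2 \cdot 0 \left(-1\right)\right)^{2} = - 8 \left(-4 + 0\right)^{2} = - 8 \left(-4\right)^{2} = \left(-8\right) 16 = -128$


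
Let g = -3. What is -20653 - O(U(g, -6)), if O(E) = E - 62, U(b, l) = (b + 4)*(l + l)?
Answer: -20579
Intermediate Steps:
U(b, l) = 2*l*(4 + b) (U(b, l) = (4 + b)*(2*l) = 2*l*(4 + b))
O(E) = -62 + E
-20653 - O(U(g, -6)) = -20653 - (-62 + 2*(-6)*(4 - 3)) = -20653 - (-62 + 2*(-6)*1) = -20653 - (-62 - 12) = -20653 - 1*(-74) = -20653 + 74 = -20579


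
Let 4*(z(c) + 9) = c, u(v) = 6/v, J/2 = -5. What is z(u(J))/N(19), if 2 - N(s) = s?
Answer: 183/340 ≈ 0.53824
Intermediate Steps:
J = -10 (J = 2*(-5) = -10)
N(s) = 2 - s
z(c) = -9 + c/4
z(u(J))/N(19) = (-9 + (6/(-10))/4)/(2 - 1*19) = (-9 + (6*(-⅒))/4)/(2 - 19) = (-9 + (¼)*(-⅗))/(-17) = (-9 - 3/20)*(-1/17) = -183/20*(-1/17) = 183/340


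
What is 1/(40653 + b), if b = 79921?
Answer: 1/120574 ≈ 8.2937e-6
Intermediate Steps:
1/(40653 + b) = 1/(40653 + 79921) = 1/120574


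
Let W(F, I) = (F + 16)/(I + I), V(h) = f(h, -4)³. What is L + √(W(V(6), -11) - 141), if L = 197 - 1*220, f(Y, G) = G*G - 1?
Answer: -23 + I*√142846/22 ≈ -23.0 + 17.18*I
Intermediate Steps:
f(Y, G) = -1 + G² (f(Y, G) = G² - 1 = -1 + G²)
V(h) = 3375 (V(h) = (-1 + (-4)²)³ = (-1 + 16)³ = 15³ = 3375)
W(F, I) = (16 + F)/(2*I) (W(F, I) = (16 + F)/((2*I)) = (16 + F)*(1/(2*I)) = (16 + F)/(2*I))
L = -23 (L = 197 - 220 = -23)
L + √(W(V(6), -11) - 141) = -23 + √((½)*(16 + 3375)/(-11) - 141) = -23 + √((½)*(-1/11)*3391 - 141) = -23 + √(-3391/22 - 141) = -23 + √(-6493/22) = -23 + I*√142846/22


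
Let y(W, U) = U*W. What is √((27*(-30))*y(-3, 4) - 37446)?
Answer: I*√27726 ≈ 166.51*I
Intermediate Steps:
√((27*(-30))*y(-3, 4) - 37446) = √((27*(-30))*(4*(-3)) - 37446) = √(-810*(-12) - 37446) = √(9720 - 37446) = √(-27726) = I*√27726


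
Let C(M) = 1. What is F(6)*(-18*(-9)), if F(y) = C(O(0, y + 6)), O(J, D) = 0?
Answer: 162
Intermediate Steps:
F(y) = 1
F(6)*(-18*(-9)) = 1*(-18*(-9)) = 1*162 = 162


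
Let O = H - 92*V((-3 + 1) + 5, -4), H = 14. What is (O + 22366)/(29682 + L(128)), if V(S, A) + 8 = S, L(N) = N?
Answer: 2284/2981 ≈ 0.76619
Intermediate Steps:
V(S, A) = -8 + S
O = 474 (O = 14 - 92*(-8 + ((-3 + 1) + 5)) = 14 - 92*(-8 + (-2 + 5)) = 14 - 92*(-8 + 3) = 14 - 92*(-5) = 14 + 460 = 474)
(O + 22366)/(29682 + L(128)) = (474 + 22366)/(29682 + 128) = 22840/29810 = 22840*(1/29810) = 2284/2981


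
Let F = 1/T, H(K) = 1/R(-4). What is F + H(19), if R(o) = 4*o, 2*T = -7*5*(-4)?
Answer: -27/560 ≈ -0.048214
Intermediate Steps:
T = 70 (T = (-7*5*(-4))/2 = (-35*(-4))/2 = (1/2)*140 = 70)
H(K) = -1/16 (H(K) = 1/(4*(-4)) = 1/(-16) = -1/16)
F = 1/70 ≈ 0.014286
F + H(19) = 1/70 - 1/16 = -27/560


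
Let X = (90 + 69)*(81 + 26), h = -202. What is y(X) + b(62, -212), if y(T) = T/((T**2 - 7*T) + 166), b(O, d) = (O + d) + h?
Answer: -101841764875/289323244 ≈ -352.00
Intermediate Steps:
b(O, d) = -202 + O + d (b(O, d) = (O + d) - 202 = -202 + O + d)
X = 17013 (X = 159*107 = 17013)
y(T) = T/(166 + T**2 - 7*T)
y(X) + b(62, -212) = 17013/(166 + 17013**2 - 7*17013) + (-202 + 62 - 212) = 17013/(166 + 289442169 - 119091) - 352 = 17013/289323244 - 352 = -101841764875/289323244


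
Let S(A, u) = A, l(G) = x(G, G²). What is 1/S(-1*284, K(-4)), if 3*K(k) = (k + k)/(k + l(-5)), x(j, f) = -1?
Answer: -1/284 ≈ -0.0035211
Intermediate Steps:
l(G) = -1
K(k) = 2*k/(3*(-1 + k)) (K(k) = ((k + k)/(k - 1))/3 = ((2*k)/(-1 + k))/3 = (2*k/(-1 + k))/3 = 2*k/(3*(-1 + k)))
1/S(-1*284, K(-4)) = 1/(-1*284) = 1/(-284) = -1/284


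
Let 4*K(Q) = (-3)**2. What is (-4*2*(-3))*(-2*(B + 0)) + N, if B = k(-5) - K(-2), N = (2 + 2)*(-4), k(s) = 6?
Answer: -196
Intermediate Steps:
K(Q) = 9/4 (K(Q) = (1/4)*(-3)**2 = (1/4)*9 = 9/4)
N = -16 (N = 4*(-4) = -16)
B = 15/4 (B = 6 - 1*9/4 = 6 - 9/4 = 15/4 ≈ 3.7500)
(-4*2*(-3))*(-2*(B + 0)) + N = (-4*2*(-3))*(-2*(15/4 + 0)) - 16 = (-8*(-3))*(-2*15/4) - 16 = 24*(-15/2) - 16 = -180 - 16 = -196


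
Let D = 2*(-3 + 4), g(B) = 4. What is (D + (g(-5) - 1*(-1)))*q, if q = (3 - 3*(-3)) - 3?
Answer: 63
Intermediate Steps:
D = 2 (D = 2*1 = 2)
q = 9 (q = (3 + 9) - 3 = 12 - 3 = 9)
(D + (g(-5) - 1*(-1)))*q = (2 + (4 - 1*(-1)))*9 = (2 + (4 + 1))*9 = (2 + 5)*9 = 7*9 = 63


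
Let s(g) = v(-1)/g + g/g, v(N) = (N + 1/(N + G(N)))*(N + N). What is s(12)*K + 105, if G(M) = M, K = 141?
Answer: 1125/4 ≈ 281.25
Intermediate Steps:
v(N) = 2*N*(N + 1/(2*N)) (v(N) = (N + 1/(N + N))*(N + N) = (N + 1/(2*N))*(2*N) = 2*N*(N + 1/(2*N)))
s(g) = 1 + 3/g (s(g) = (1 + 2*(-1)²)/g + g/g = (1 + 2*1)/g + 1 = (1 + 2)/g + 1 = 3/g + 1 = 1 + 3/g)
s(12)*K + 105 = ((3 + 12)/12)*141 + 105 = ((1/12)*15)*141 + 105 = (5/4)*141 + 105 = 705/4 + 105 = 1125/4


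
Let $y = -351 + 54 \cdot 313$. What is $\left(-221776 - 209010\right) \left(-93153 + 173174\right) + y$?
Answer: $-34471909955$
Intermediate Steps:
$y = 16551$ ($y = -351 + 16902 = 16551$)
$\left(-221776 - 209010\right) \left(-93153 + 173174\right) + y = \left(-221776 - 209010\right) \left(-93153 + 173174\right) + 16551 = \left(-430786\right) 80021 + 16551 = -34471926506 + 16551 = -34471909955$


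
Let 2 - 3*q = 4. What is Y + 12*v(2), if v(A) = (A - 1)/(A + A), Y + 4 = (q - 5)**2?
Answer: 280/9 ≈ 31.111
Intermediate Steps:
q = -2/3 (q = 2/3 - 1/3*4 = 2/3 - 4/3 = -2/3 ≈ -0.66667)
Y = 253/9 (Y = -4 + (-2/3 - 5)**2 = -4 + (-17/3)**2 = -4 + 289/9 = 253/9 ≈ 28.111)
v(A) = (-1 + A)/(2*A) (v(A) = (-1 + A)/((2*A)) = (-1 + A)*(1/(2*A)) = (-1 + A)/(2*A))
Y + 12*v(2) = 253/9 + 12*((1/2)*(-1 + 2)/2) = 253/9 + 12*((1/2)*(1/2)*1) = 253/9 + 12*(1/4) = 253/9 + 3 = 280/9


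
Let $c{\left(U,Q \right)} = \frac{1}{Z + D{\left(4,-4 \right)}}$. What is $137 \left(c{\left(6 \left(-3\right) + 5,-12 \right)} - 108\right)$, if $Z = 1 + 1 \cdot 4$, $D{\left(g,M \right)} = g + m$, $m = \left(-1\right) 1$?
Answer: $- \frac{118231}{8} \approx -14779.0$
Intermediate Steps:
$m = -1$
$D{\left(g,M \right)} = -1 + g$ ($D{\left(g,M \right)} = g - 1 = -1 + g$)
$Z = 5$ ($Z = 1 + 4 = 5$)
$c{\left(U,Q \right)} = \frac{1}{8}$ ($c{\left(U,Q \right)} = \frac{1}{5 + \left(-1 + 4\right)} = \frac{1}{5 + 3} = \frac{1}{8}$)
$137 \left(c{\left(6 \left(-3\right) + 5,-12 \right)} - 108\right) = 137 \left(\frac{1}{8} - 108\right) = 137 \left(- \frac{863}{8}\right) = - \frac{118231}{8}$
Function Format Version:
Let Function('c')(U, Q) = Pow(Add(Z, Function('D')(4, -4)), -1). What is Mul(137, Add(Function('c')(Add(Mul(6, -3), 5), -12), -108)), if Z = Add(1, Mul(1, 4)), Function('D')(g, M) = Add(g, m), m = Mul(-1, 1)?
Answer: Rational(-118231, 8) ≈ -14779.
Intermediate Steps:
m = -1
Function('D')(g, M) = Add(-1, g) (Function('D')(g, M) = Add(g, -1) = Add(-1, g))
Z = 5 (Z = Add(1, 4) = 5)
Function('c')(U, Q) = Rational(1, 8) (Function('c')(U, Q) = Pow(Add(5, Add(-1, 4)), -1) = Pow(Add(5, 3), -1) = Pow(8, -1) = Rational(1, 8))
Mul(137, Add(Function('c')(Add(Mul(6, -3), 5), -12), -108)) = Mul(137, Add(Rational(1, 8), -108)) = Mul(137, Rational(-863, 8)) = Rational(-118231, 8)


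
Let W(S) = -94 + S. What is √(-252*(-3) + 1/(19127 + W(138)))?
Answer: √277850613367/19171 ≈ 27.495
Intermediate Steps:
√(-252*(-3) + 1/(19127 + W(138))) = √(-252*(-3) + 1/(19127 + (-94 + 138))) = √(756 + 1/(19127 + 44)) = √(756 + 1/19171) = √(14493277/19171) = √277850613367/19171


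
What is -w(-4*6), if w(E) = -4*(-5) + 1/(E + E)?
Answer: -959/48 ≈ -19.979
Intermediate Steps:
w(E) = 20 + 1/(2*E)
-w(-4*6) = -(20 + 1/(2*((-4*6)))) = -(20 + (1/2)/(-24)) = -(20 + (1/2)*(-1/24)) = -(20 - 1/48) = -1*959/48 = -959/48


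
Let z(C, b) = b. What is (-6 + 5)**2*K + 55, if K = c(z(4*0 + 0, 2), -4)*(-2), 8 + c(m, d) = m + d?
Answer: 75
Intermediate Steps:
c(m, d) = -8 + d + m (c(m, d) = -8 + (m + d) = -8 + (d + m) = -8 + d + m)
K = 20 (K = (-8 - 4 + 2)*(-2) = -10*(-2) = 20)
(-6 + 5)**2*K + 55 = (-6 + 5)**2*20 + 55 = (-1)**2*20 + 55 = 1*20 + 55 = 20 + 55 = 75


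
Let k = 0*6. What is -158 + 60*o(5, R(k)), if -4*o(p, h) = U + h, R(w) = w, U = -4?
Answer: -98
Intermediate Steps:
k = 0
o(p, h) = 1 - h/4 (o(p, h) = -(-4 + h)/4 = 1 - h/4)
-158 + 60*o(5, R(k)) = -158 + 60*(1 - ¼*0) = -158 + 60*(1 + 0) = -158 + 60*1 = -158 + 60 = -98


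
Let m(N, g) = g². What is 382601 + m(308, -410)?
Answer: 550701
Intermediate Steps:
382601 + m(308, -410) = 382601 + (-410)² = 382601 + 168100 = 550701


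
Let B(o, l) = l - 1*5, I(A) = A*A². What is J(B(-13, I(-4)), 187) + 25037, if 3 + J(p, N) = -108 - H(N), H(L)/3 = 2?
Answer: 24920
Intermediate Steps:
I(A) = A³
H(L) = 6 (H(L) = 3*2 = 6)
B(o, l) = -5 + l (B(o, l) = l - 5 = -5 + l)
J(p, N) = -117 (J(p, N) = -3 + (-108 - 1*6) = -3 + (-108 - 6) = -3 - 114 = -117)
J(B(-13, I(-4)), 187) + 25037 = -117 + 25037 = 24920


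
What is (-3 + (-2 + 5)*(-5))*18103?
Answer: -325854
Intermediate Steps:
(-3 + (-2 + 5)*(-5))*18103 = (-3 + 3*(-5))*18103 = (-3 - 15)*18103 = -18*18103 = -325854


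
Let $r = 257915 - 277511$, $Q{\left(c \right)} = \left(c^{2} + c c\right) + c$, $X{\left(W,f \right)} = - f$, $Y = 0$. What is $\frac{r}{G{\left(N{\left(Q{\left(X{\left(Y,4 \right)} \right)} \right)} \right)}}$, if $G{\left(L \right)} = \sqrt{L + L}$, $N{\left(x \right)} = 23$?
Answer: $- 426 \sqrt{46} \approx -2889.3$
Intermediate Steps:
$Q{\left(c \right)} = c + 2 c^{2}$ ($Q{\left(c \right)} = \left(c^{2} + c^{2}\right) + c = 2 c^{2} + c = c + 2 c^{2}$)
$G{\left(L \right)} = \sqrt{2} \sqrt{L}$ ($G{\left(L \right)} = \sqrt{2 L} = \sqrt{2} \sqrt{L}$)
$r = -19596$
$\frac{r}{G{\left(N{\left(Q{\left(X{\left(Y,4 \right)} \right)} \right)} \right)}} = - \frac{19596}{\sqrt{2} \sqrt{23}} = - \frac{19596}{\sqrt{46}} = - 19596 \frac{\sqrt{46}}{46} = - 426 \sqrt{46}$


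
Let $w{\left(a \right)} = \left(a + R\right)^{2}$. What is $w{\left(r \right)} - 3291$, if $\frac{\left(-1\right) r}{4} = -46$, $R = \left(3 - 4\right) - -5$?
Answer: $32053$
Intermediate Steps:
$R = 4$ ($R = -1 + 5 = 4$)
$r = 184$ ($r = \left(-4\right) \left(-46\right) = 184$)
$w{\left(a \right)} = \left(4 + a\right)^{2}$ ($w{\left(a \right)} = \left(a + 4\right)^{2} = \left(4 + a\right)^{2}$)
$w{\left(r \right)} - 3291 = \left(4 + 184\right)^{2} - 3291 = 188^{2} - 3291 = 35344 - 3291 = 32053$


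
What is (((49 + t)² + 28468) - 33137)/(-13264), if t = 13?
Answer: 825/13264 ≈ 0.062198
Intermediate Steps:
(((49 + t)² + 28468) - 33137)/(-13264) = (((49 + 13)² + 28468) - 33137)/(-13264) = ((62² + 28468) - 33137)*(-1/13264) = ((3844 + 28468) - 33137)*(-1/13264) = (32312 - 33137)*(-1/13264) = -825*(-1/13264) = 825/13264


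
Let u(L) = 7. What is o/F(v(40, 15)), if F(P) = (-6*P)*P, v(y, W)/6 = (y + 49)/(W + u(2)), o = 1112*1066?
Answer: -71716216/213867 ≈ -335.33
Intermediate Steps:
o = 1185392
v(y, W) = 6*(49 + y)/(7 + W) (v(y, W) = 6*((y + 49)/(W + 7)) = 6*((49 + y)/(7 + W)) = 6*(49 + y)/(7 + W))
F(P) = -6*P²
o/F(v(40, 15)) = 1185392/((-6*36*(49 + 40)²/(7 + 15)²)) = 1185392/((-6*(6*89/22)²)) = 1185392/((-6*(6*(1/22)*89)²)) = 1185392/((-6*(267/11)²)) = 1185392/((-6*71289/121)) = 1185392/(-427734/121) = 1185392*(-121/427734) = -71716216/213867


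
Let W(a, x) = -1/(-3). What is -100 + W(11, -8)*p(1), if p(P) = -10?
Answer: -310/3 ≈ -103.33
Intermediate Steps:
W(a, x) = ⅓ (W(a, x) = -1*(-⅓) = ⅓)
-100 + W(11, -8)*p(1) = -100 + (⅓)*(-10) = -100 - 10/3 = -310/3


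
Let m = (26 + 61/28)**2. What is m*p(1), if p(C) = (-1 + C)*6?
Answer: 0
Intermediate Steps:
m = 622521/784 (m = (26 + 61*(1/28))**2 = (26 + 61/28)**2 = (789/28)**2 = 622521/784 ≈ 794.03)
p(C) = -6 + 6*C
m*p(1) = 622521*(-6 + 6*1)/784 = 622521*(-6 + 6)/784 = (622521/784)*0 = 0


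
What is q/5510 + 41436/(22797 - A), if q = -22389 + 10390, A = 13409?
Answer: 28916437/12931970 ≈ 2.2360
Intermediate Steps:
q = -11999
q/5510 + 41436/(22797 - A) = -11999/5510 + 41436/(22797 - 1*13409) = -11999*1/5510 + 41436/(22797 - 13409) = -11999/5510 + 41436/9388 = -11999/5510 + 41436*(1/9388) = -11999/5510 + 10359/2347 = 28916437/12931970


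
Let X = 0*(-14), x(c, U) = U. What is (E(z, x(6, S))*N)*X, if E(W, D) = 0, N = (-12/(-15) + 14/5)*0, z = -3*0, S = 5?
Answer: 0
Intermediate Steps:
z = 0
N = 0 (N = (-12*(-1/15) + 14*(1/5))*0 = (4/5 + 14/5)*0 = (18/5)*0 = 0)
X = 0
(E(z, x(6, S))*N)*X = (0*0)*0 = 0*0 = 0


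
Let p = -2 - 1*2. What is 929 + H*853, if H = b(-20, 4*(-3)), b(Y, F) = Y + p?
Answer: -19543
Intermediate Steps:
p = -4 (p = -2 - 2 = -4)
b(Y, F) = -4 + Y (b(Y, F) = Y - 4 = -4 + Y)
H = -24 (H = -4 - 20 = -24)
929 + H*853 = 929 - 24*853 = 929 - 20472 = -19543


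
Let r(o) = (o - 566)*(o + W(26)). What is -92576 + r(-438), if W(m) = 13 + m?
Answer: 308020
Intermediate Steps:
r(o) = (-566 + o)*(39 + o) (r(o) = (o - 566)*(o + (13 + 26)) = (-566 + o)*(o + 39) = (-566 + o)*(39 + o))
-92576 + r(-438) = -92576 + (-22074 + (-438)**2 - 527*(-438)) = -92576 + (-22074 + 191844 + 230826) = -92576 + 400596 = 308020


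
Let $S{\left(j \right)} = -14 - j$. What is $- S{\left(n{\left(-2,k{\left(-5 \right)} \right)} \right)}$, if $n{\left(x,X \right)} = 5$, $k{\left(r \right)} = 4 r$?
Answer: $19$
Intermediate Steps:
$- S{\left(n{\left(-2,k{\left(-5 \right)} \right)} \right)} = - (-14 - 5) = \left(-1\right) \left(-19\right) = 19$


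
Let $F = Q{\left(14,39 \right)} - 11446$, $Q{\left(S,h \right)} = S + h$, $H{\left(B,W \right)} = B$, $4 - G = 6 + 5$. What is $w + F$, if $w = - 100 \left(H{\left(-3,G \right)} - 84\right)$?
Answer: $-2693$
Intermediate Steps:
$G = -7$ ($G = 4 - \left(6 + 5\right) = 4 - 11 = -7$)
$F = -11393$ ($F = \left(14 + 39\right) - 11446 = 53 - 11446 = -11393$)
$w = 8700$ ($w = - 100 \left(-3 - 84\right) = \left(-100\right) \left(-87\right) = 8700$)
$w + F = 8700 - 11393 = -2693$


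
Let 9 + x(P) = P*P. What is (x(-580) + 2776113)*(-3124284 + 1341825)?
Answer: -5547910767336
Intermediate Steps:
x(P) = -9 + P² (x(P) = -9 + P*P = -9 + P²)
(x(-580) + 2776113)*(-3124284 + 1341825) = ((-9 + (-580)²) + 2776113)*(-3124284 + 1341825) = ((-9 + 336400) + 2776113)*(-1782459) = (336391 + 2776113)*(-1782459) = 3112504*(-1782459) = -5547910767336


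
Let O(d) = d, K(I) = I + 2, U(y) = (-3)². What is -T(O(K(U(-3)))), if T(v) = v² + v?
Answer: -132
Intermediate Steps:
U(y) = 9
K(I) = 2 + I
T(v) = v + v²
-T(O(K(U(-3)))) = -(2 + 9)*(1 + (2 + 9)) = -11*(1 + 11) = -11*12 = -1*132 = -132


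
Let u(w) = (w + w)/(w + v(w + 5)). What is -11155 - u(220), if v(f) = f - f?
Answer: -11157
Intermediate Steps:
v(f) = 0
u(w) = 2 (u(w) = (w + w)/(w + 0) = (2*w)/w = 2)
-11155 - u(220) = -11155 - 1*2 = -11155 - 2 = -11157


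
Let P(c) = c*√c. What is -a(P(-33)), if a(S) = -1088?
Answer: 1088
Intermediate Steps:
P(c) = c^(3/2)
-a(P(-33)) = -1*(-1088) = 1088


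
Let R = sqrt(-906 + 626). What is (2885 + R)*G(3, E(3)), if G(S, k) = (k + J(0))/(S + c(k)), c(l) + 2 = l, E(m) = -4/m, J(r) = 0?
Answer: 11540 + 8*I*sqrt(70) ≈ 11540.0 + 66.933*I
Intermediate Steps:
R = 2*I*sqrt(70) (R = sqrt(-280) = 2*I*sqrt(70) ≈ 16.733*I)
c(l) = -2 + l
G(S, k) = k/(-2 + S + k) (G(S, k) = (k + 0)/(S + (-2 + k)) = k/(-2 + S + k))
(2885 + R)*G(3, E(3)) = (2885 + 2*I*sqrt(70))*((-4/3)/(-2 + 3 - 4/3)) = (2885 + 2*I*sqrt(70))*((-4*1/3)/(-2 + 3 - 4*1/3)) = (2885 + 2*I*sqrt(70))*(-4/(3*(-2 + 3 - 4/3))) = (2885 + 2*I*sqrt(70))*(-4/(3*(-1/3))) = (2885 + 2*I*sqrt(70))*(-4/3*(-3)) = (2885 + 2*I*sqrt(70))*4 = 11540 + 8*I*sqrt(70)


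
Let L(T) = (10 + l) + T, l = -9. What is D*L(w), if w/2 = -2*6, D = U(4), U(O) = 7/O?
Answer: -161/4 ≈ -40.250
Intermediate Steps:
D = 7/4 ≈ 1.7500
w = -24 (w = 2*(-2*6) = 2*(-12) = -24)
L(T) = 1 + T (L(T) = (10 - 9) + T = 1 + T)
D*L(w) = 7*(1 - 24)/4 = (7/4)*(-23) = -161/4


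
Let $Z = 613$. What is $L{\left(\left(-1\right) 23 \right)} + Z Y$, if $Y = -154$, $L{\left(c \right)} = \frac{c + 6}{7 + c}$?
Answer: $- \frac{1510415}{16} \approx -94401.0$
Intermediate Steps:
$L{\left(c \right)} = \frac{6 + c}{7 + c}$
$L{\left(\left(-1\right) 23 \right)} + Z Y = \frac{6 - 23}{7 - 23} + 613 \left(-154\right) = \frac{6 - 23}{7 - 23} - 94402 = \frac{1}{-16} \left(-17\right) - 94402 = \left(- \frac{1}{16}\right) \left(-17\right) - 94402 = \frac{17}{16} - 94402 = - \frac{1510415}{16}$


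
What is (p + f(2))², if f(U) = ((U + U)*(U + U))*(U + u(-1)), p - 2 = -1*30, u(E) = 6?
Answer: 10000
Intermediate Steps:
p = -28 (p = 2 - 1*30 = 2 - 30 = -28)
f(U) = 4*U²*(6 + U) (f(U) = ((U + U)*(U + U))*(U + 6) = ((2*U)*(2*U))*(6 + U) = (4*U²)*(6 + U) = 4*U²*(6 + U))
(p + f(2))² = (-28 + 4*2²*(6 + 2))² = (-28 + 4*4*8)² = (-28 + 128)² = 100² = 10000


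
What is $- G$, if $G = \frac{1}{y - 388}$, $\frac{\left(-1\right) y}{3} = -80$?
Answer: $\frac{1}{148} \approx 0.0067568$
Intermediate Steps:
$y = 240$ ($y = \left(-3\right) \left(-80\right) = 240$)
$G = - \frac{1}{148}$ ($G = \frac{1}{240 - 388} = \frac{1}{-148} = - \frac{1}{148} \approx -0.0067568$)
$- G = \left(-1\right) \left(- \frac{1}{148}\right) = \frac{1}{148}$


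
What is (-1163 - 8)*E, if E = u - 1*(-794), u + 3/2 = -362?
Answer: -1008231/2 ≈ -5.0412e+5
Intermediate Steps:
u = -727/2 (u = -3/2 - 362 = -727/2 ≈ -363.50)
E = 861/2 (E = -727/2 - 1*(-794) = -727/2 + 794 = 861/2 ≈ 430.50)
(-1163 - 8)*E = (-1163 - 8)*(861/2) = -1171*861/2 = -1008231/2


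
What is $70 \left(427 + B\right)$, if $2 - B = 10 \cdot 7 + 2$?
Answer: $24990$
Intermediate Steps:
$B = -70$ ($B = 2 - \left(10 \cdot 7 + 2\right) = 2 - \left(70 + 2\right) = 2 - 72 = -70$)
$70 \left(427 + B\right) = 70 \left(427 - 70\right) = 70 \cdot 357 = 24990$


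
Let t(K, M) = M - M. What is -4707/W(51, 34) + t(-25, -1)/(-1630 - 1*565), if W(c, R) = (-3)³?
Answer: 523/3 ≈ 174.33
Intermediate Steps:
t(K, M) = 0
W(c, R) = -27
-4707/W(51, 34) + t(-25, -1)/(-1630 - 1*565) = -4707/(-27) + 0/(-1630 - 1*565) = -4707*(-1/27) + 0/(-1630 - 565) = 523/3 + 0/(-2195) = 523/3 + 0*(-1/2195) = 523/3 + 0 = 523/3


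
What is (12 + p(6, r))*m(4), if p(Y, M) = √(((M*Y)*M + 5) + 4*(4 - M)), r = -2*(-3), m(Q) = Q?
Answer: 48 + 4*√213 ≈ 106.38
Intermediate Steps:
r = 6
p(Y, M) = √(21 - 4*M + Y*M²) (p(Y, M) = √((Y*M² + 5) + (16 - 4*M)) = √((5 + Y*M²) + (16 - 4*M)) = √(21 - 4*M + Y*M²))
(12 + p(6, r))*m(4) = (12 + √(21 - 4*6 + 6*6²))*4 = (12 + √(21 - 24 + 6*36))*4 = (12 + √(21 - 24 + 216))*4 = (12 + √213)*4 = 48 + 4*√213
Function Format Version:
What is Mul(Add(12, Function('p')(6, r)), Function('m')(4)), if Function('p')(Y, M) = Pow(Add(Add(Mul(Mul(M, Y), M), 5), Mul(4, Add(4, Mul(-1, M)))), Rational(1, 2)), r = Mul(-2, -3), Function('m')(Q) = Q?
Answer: Add(48, Mul(4, Pow(213, Rational(1, 2)))) ≈ 106.38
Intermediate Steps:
r = 6
Function('p')(Y, M) = Pow(Add(21, Mul(-4, M), Mul(Y, Pow(M, 2))), Rational(1, 2)) (Function('p')(Y, M) = Pow(Add(Add(Mul(Y, Pow(M, 2)), 5), Add(16, Mul(-4, M))), Rational(1, 2)) = Pow(Add(Add(5, Mul(Y, Pow(M, 2))), Add(16, Mul(-4, M))), Rational(1, 2)) = Pow(Add(21, Mul(-4, M), Mul(Y, Pow(M, 2))), Rational(1, 2)))
Mul(Add(12, Function('p')(6, r)), Function('m')(4)) = Mul(Add(12, Pow(Add(21, Mul(-4, 6), Mul(6, Pow(6, 2))), Rational(1, 2))), 4) = Mul(Add(12, Pow(Add(21, -24, Mul(6, 36)), Rational(1, 2))), 4) = Mul(Add(12, Pow(Add(21, -24, 216), Rational(1, 2))), 4) = Mul(Add(12, Pow(213, Rational(1, 2))), 4) = Add(48, Mul(4, Pow(213, Rational(1, 2))))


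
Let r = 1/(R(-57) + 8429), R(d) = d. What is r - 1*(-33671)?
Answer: 281893613/8372 ≈ 33671.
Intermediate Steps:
r = 1/8372 (r = 1/(-57 + 8429) = 1/8372 ≈ 0.00011945)
r - 1*(-33671) = 1/8372 - 1*(-33671) = 1/8372 + 33671 = 281893613/8372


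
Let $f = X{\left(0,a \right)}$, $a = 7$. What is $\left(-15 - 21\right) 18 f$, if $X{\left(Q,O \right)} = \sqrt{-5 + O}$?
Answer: $- 648 \sqrt{2} \approx -916.41$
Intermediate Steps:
$f = \sqrt{2}$ ($f = \sqrt{-5 + 7} = \sqrt{2} \approx 1.4142$)
$\left(-15 - 21\right) 18 f = \left(-15 - 21\right) 18 \sqrt{2} = \left(-36\right) 18 \sqrt{2} = - 648 \sqrt{2}$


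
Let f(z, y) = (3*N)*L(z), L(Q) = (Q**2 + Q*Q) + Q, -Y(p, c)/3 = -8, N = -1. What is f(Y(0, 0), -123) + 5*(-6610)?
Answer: -36578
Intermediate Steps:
Y(p, c) = 24 (Y(p, c) = -3*(-8) = 24)
L(Q) = Q + 2*Q**2 (L(Q) = (Q**2 + Q**2) + Q = 2*Q**2 + Q = Q + 2*Q**2)
f(z, y) = -3*z*(1 + 2*z) (f(z, y) = (3*(-1))*(z*(1 + 2*z)) = -3*z*(1 + 2*z))
f(Y(0, 0), -123) + 5*(-6610) = -3*24*(1 + 2*24) + 5*(-6610) = -3*24*(1 + 48) - 33050 = -3*24*49 - 33050 = -3528 - 33050 = -36578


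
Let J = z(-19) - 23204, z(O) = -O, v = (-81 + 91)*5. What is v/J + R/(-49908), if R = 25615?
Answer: -119275835/231423396 ≈ -0.51540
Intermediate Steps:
v = 50 (v = 10*5 = 50)
J = -23185 (J = -1*(-19) - 23204 = 19 - 23204 = -23185)
v/J + R/(-49908) = 50/(-23185) + 25615/(-49908) = 50*(-1/23185) + 25615*(-1/49908) = -10/4637 - 25615/49908 = -119275835/231423396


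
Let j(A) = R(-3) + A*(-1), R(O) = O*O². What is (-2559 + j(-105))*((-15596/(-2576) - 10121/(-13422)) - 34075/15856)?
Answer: -9430664874379/815807056 ≈ -11560.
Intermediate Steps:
R(O) = O³
j(A) = -27 - A (j(A) = (-3)³ + A*(-1) = -27 - A)
(-2559 + j(-105))*((-15596/(-2576) - 10121/(-13422)) - 34075/15856) = (-2559 + (-27 - 1*(-105)))*((-15596/(-2576) - 10121/(-13422)) - 34075/15856) = (-2559 + (-27 + 105))*((-15596*(-1/2576) - 10121*(-1/13422)) - 34075*1/15856) = (-2559 + 78)*((557/92 + 10121/13422) - 34075/15856) = -2481*(4203593/617412 - 34075/15856) = -2481*11403464177/2447421168 = -9430664874379/815807056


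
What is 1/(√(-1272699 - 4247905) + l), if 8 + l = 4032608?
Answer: 1008150/4065467070151 - 211*I*√31/8130934140302 ≈ 2.4798e-7 - 1.4449e-10*I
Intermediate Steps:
l = 4032600 (l = -8 + 4032608 = 4032600)
1/(√(-1272699 - 4247905) + l) = 1/(√(-1272699 - 4247905) + 4032600) = 1/(√(-5520604) + 4032600) = 1/(422*I*√31 + 4032600) = 1/(4032600 + 422*I*√31)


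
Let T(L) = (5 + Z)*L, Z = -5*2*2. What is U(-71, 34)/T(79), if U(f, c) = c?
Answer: -34/1185 ≈ -0.028692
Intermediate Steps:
Z = -20 (Z = -10*2 = -20)
T(L) = -15*L (T(L) = (5 - 20)*L = -15*L)
U(-71, 34)/T(79) = 34/((-15*79)) = 34/(-1185) = 34*(-1/1185) = -34/1185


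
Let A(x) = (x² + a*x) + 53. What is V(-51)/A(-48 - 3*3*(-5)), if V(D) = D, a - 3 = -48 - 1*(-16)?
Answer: -51/149 ≈ -0.34228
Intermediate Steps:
a = -29 (a = 3 + (-48 - 1*(-16)) = 3 + (-48 + 16) = 3 - 32 = -29)
A(x) = 53 + x² - 29*x (A(x) = (x² - 29*x) + 53 = 53 + x² - 29*x)
V(-51)/A(-48 - 3*3*(-5)) = -51/(53 + (-48 - 3*3*(-5))² - 29*(-48 - 3*3*(-5))) = -51/(53 + (-48 - 9*(-5))² - 29*(-48 - 9*(-5))) = -51/(53 + (-48 + 45)² - 29*(-48 + 45)) = -51/(53 + (-3)² - 29*(-3)) = -51/(53 + 9 + 87) = -51/149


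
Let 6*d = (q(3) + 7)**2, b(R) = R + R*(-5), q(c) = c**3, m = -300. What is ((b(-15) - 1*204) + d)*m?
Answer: -14600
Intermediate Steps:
b(R) = -4*R (b(R) = R - 5*R = -4*R)
d = 578/3 (d = (3**3 + 7)**2/6 = (27 + 7)**2/6 = (1/6)*34**2 = (1/6)*1156 = 578/3 ≈ 192.67)
((b(-15) - 1*204) + d)*m = ((-4*(-15) - 1*204) + 578/3)*(-300) = ((60 - 204) + 578/3)*(-300) = (-144 + 578/3)*(-300) = (146/3)*(-300) = -14600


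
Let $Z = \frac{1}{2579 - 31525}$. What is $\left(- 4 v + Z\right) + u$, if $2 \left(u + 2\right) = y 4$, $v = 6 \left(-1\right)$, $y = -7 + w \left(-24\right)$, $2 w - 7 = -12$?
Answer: $\frac{3705087}{28946} \approx 128.0$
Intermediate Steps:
$w = - \frac{5}{2}$ ($w = \frac{7}{2} + \frac{1}{2} \left(-12\right) = \frac{7}{2} - 6 = - \frac{5}{2} \approx -2.5$)
$y = 53$ ($y = -7 - -60 = -7 + 60 = 53$)
$v = -6$
$Z = - \frac{1}{28946}$ ($Z = \frac{1}{-28946} = - \frac{1}{28946} \approx -3.4547 \cdot 10^{-5}$)
$u = 104$ ($u = -2 + \frac{53 \cdot 4}{2} = -2 + \frac{1}{2} \cdot 212 = -2 + 106 = 104$)
$\left(- 4 v + Z\right) + u = \left(\left(-4\right) \left(-6\right) - \frac{1}{28946}\right) + 104 = \left(24 - \frac{1}{28946}\right) + 104 = \frac{694703}{28946} + 104 = \frac{3705087}{28946}$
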